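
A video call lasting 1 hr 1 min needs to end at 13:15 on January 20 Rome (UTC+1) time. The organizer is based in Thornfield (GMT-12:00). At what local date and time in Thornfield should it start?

Target end time in UTC: 13:15 − 1:00 = 12:15 on Jan 20.
Subtract 1 hour and 1 minute → start 11:14 UTC on Jan 20.
Thornfield is UTC−12:00: 11:14 − 12:00 = 23:14 on Jan 19.

23:14 on January 19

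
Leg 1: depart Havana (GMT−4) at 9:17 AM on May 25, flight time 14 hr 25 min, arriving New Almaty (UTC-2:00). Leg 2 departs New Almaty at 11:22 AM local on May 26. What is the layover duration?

9 hours 40 minutes

Convert departure to UTC: 9:17 AM + 4:00 = 1:17 PM UTC on May 25.
Add 14 hours and 25 minutes flight time → 3:42 AM UTC (May 26).
New Almaty is UTC−2:00, so local arrival = 3:42 AM − 2:00 = 1:42 AM on May 26.
Layover = 11:22 AM − 1:42 AM = 9 hours 40 minutes.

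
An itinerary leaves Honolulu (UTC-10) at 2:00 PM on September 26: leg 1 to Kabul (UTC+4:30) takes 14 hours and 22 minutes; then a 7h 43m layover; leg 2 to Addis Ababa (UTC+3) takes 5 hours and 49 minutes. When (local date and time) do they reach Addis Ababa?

Convert departure to UTC: 2:00 PM + 10:00 = 12:00 AM UTC on Sep 27.
Add 14 hours and 22 minutes leg 1 → 2:22 PM UTC.
Add 7 hours 43 minutes layover in Kabul → 10:05 PM UTC.
Add 5 hours 49 minutes leg 2 → 3:54 AM UTC (Sep 28).
Addis Ababa is UTC+3:00, so local arrival = 3:54 AM + 3:00 = 6:54 AM on Sep 28.

6:54 AM on Sep 28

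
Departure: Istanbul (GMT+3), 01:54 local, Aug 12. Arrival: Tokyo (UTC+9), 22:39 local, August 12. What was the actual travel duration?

14 hours 45 minutes

Departure in UTC: 01:54 − 3:00 = 22:54 on Aug 11.
Arrival in UTC: 22:39 − 9:00 = 13:39 on Aug 12.
Elapsed = 13:39 − 22:54 (+1 day) = 14 hours 45 minutes.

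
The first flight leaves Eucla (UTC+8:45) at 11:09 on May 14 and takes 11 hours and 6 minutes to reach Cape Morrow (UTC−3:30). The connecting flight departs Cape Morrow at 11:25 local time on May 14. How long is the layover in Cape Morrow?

1 hour 25 minutes

Convert departure to UTC: 11:09 − 8:45 = 02:24 UTC on May 14.
Add 11 hours and 6 minutes flight time → 13:30 UTC.
Cape Morrow is UTC−3:30, so local arrival = 13:30 − 3:30 = 10:00 on May 14.
Layover = 11:25 − 10:00 = 1 hour 25 minutes.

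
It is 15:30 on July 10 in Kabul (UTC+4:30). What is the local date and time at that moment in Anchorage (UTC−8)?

03:00 on July 10

In UTC: 15:30 − 4:30 = 11:00 on Jul 10.
Anchorage is UTC−8:00: 11:00 − 8:00 = 03:00 on Jul 10.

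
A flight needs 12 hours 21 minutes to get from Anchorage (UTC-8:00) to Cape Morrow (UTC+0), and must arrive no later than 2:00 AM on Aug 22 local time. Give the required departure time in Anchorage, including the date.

5:39 AM on Aug 21

Target arrival is already UTC: 2:00 AM on Aug 22.
Subtract 12 hours and 21 minutes → departure 1:39 PM UTC on Aug 21.
Anchorage is UTC−8:00: 1:39 PM − 8:00 = 5:39 AM on Aug 21.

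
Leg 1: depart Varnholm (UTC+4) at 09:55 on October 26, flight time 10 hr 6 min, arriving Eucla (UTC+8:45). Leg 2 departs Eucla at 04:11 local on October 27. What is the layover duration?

3 hours 25 minutes

Convert departure to UTC: 09:55 − 4:00 = 05:55 UTC on Oct 26.
Add 10 hours and 6 minutes flight time → 16:01 UTC.
Eucla is UTC+8:45, so local arrival = 16:01 + 8:45 = 00:46 on Oct 27.
Layover = 04:11 − 00:46 = 3 hours 25 minutes.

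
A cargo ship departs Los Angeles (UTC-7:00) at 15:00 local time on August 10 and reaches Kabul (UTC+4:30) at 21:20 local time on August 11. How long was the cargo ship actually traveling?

18 hours 50 minutes

Departure in UTC: 15:00 + 7:00 = 22:00 on Aug 10.
Arrival in UTC: 21:20 − 4:30 = 16:50 on Aug 11.
Elapsed = 16:50 − 22:00 (+1 day) = 18 hours 50 minutes.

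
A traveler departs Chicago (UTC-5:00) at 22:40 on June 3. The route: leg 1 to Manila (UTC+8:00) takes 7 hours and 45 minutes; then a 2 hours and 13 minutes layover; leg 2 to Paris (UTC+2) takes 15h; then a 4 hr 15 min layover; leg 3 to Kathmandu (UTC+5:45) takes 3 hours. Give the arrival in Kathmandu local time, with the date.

Convert departure to UTC: 22:40 + 5:00 = 03:40 UTC on Jun 4.
Add 7 hours 45 minutes leg 1 → 11:25 UTC.
Add 2 hours 13 minutes layover in Manila → 13:38 UTC.
Add 15 hours leg 2 → 04:38 UTC (Jun 5).
Add 4 hours 15 minutes layover in Paris → 08:53 UTC.
Add 3 hours leg 3 → 11:53 UTC.
Kathmandu is UTC+5:45, so local arrival = 11:53 + 5:45 = 17:38 on Jun 5.

17:38 on June 5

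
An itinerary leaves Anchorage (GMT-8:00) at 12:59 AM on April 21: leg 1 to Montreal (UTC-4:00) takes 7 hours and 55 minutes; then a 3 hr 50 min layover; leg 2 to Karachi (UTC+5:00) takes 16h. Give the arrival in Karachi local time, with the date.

Convert departure to UTC: 12:59 AM + 8:00 = 8:59 AM UTC on Apr 21.
Add 7 hours and 55 minutes leg 1 → 4:54 PM UTC.
Add 3 hours and 50 minutes layover in Montreal → 8:44 PM UTC.
Add 16 hours leg 2 → 12:44 PM UTC (Apr 22).
Karachi is UTC+5:00, so local arrival = 12:44 PM + 5:00 = 5:44 PM on Apr 22.

5:44 PM on Apr 22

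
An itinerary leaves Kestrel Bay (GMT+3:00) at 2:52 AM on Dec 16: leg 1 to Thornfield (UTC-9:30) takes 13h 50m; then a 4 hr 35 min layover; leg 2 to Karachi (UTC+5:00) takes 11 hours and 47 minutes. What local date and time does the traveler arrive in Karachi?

11:04 AM on December 17

Convert departure to UTC: 2:52 AM − 3:00 = 11:52 PM UTC on Dec 15.
Add 13 hours and 50 minutes leg 1 → 1:42 PM UTC (Dec 16).
Add 4 hours and 35 minutes layover in Thornfield → 6:17 PM UTC.
Add 11 hours and 47 minutes leg 2 → 6:04 AM UTC (Dec 17).
Karachi is UTC+5:00, so local arrival = 6:04 AM + 5:00 = 11:04 AM on Dec 17.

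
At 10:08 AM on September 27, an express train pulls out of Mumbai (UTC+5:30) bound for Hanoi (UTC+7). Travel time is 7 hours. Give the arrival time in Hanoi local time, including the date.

6:38 PM on September 27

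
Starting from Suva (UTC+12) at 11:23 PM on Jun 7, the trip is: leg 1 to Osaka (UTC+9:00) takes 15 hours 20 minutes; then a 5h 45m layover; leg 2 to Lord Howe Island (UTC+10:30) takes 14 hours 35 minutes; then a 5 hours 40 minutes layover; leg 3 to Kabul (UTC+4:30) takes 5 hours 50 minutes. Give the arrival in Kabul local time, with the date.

3:03 PM on Jun 9

Convert departure to UTC: 11:23 PM − 12:00 = 11:23 AM UTC on Jun 7.
Add 15 hours 20 minutes leg 1 → 2:43 AM UTC (Jun 8).
Add 5 hours and 45 minutes layover in Osaka → 8:28 AM UTC.
Add 14 hours 35 minutes leg 2 → 11:03 PM UTC.
Add 5 hours and 40 minutes layover in Lord Howe Island → 4:43 AM UTC (Jun 9).
Add 5 hours and 50 minutes leg 3 → 10:33 AM UTC.
Kabul is UTC+4:30, so local arrival = 10:33 AM + 4:30 = 3:03 PM on Jun 9.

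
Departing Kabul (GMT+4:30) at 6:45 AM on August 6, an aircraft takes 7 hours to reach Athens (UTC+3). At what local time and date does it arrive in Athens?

Convert departure to UTC: 6:45 AM − 4:30 = 2:15 AM UTC on Aug 6.
Add 7 hours travel time → 9:15 AM UTC.
Athens is UTC+3:00, so local arrival = 9:15 AM + 3:00 = 12:15 PM on Aug 6.

12:15 PM on Aug 6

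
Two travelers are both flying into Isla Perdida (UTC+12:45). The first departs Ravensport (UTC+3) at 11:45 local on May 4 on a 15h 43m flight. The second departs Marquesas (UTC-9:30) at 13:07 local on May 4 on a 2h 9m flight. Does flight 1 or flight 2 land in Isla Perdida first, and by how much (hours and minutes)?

the first, by 18 minutes

Flight 1 in UTC: 11:45 − 3:00 = 08:45 on May 4.
+15 hours 43 minutes → arrive 00:28 UTC on May 5.
Flight 2 in UTC: 13:07 + 9:30 = 22:37 on May 4.
+2 hours and 9 minutes → arrive 00:46 UTC on May 5.
Flight 1 lands earlier by 18 minutes.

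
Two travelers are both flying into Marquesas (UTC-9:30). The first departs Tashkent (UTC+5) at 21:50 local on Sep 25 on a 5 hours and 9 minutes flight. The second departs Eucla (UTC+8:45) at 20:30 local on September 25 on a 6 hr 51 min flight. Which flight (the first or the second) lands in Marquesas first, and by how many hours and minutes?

the second, by 3 hours 23 minutes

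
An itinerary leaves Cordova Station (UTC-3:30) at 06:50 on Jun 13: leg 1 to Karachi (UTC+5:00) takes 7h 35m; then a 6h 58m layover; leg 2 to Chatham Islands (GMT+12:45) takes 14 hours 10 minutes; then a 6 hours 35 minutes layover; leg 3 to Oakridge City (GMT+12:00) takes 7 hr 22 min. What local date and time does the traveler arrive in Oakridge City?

17:00 on Jun 15

Convert departure to UTC: 06:50 + 3:30 = 10:20 UTC on Jun 13.
Add 7 hours and 35 minutes leg 1 → 17:55 UTC.
Add 6 hours and 58 minutes layover in Karachi → 00:53 UTC (Jun 14).
Add 14 hours and 10 minutes leg 2 → 15:03 UTC.
Add 6 hours and 35 minutes layover in Chatham Islands → 21:38 UTC.
Add 7 hours and 22 minutes leg 3 → 05:00 UTC (Jun 15).
Oakridge City is UTC+12:00, so local arrival = 05:00 + 12:00 = 17:00 on Jun 15.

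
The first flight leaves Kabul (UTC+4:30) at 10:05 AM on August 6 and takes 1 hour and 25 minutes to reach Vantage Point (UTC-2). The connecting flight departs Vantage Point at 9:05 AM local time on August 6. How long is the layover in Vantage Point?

Convert departure to UTC: 10:05 AM − 4:30 = 5:35 AM UTC on Aug 6.
Add 1 hour 25 minutes flight time → 7:00 AM UTC.
Vantage Point is UTC−2:00, so local arrival = 7:00 AM − 2:00 = 5:00 AM on Aug 6.
Layover = 9:05 AM − 5:00 AM = 4 hours 5 minutes.

4 hours 5 minutes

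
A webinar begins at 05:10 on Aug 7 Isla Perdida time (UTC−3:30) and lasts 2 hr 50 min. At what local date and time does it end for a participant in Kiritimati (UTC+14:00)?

01:30 on Aug 8

Convert start to UTC: 05:10 + 3:30 = 08:40 UTC on Aug 7.
Add 2 hours 50 minutes duration → 11:30 UTC.
Kiritimati is UTC+14:00, so local end time = 11:30 + 14:00 = 01:30 on Aug 8.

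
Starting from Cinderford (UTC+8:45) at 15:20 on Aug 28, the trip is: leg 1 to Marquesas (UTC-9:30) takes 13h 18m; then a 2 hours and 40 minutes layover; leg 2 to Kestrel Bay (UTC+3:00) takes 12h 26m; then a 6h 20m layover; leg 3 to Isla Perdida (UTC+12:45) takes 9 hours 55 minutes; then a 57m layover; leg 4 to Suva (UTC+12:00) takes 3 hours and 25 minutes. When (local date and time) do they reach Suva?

19:36 on August 30

Convert departure to UTC: 15:20 − 8:45 = 06:35 UTC on Aug 28.
Add 13 hours and 18 minutes leg 1 → 19:53 UTC.
Add 2 hours and 40 minutes layover in Marquesas → 22:33 UTC.
Add 12 hours and 26 minutes leg 2 → 10:59 UTC (Aug 29).
Add 6 hours 20 minutes layover in Kestrel Bay → 17:19 UTC.
Add 9 hours 55 minutes leg 3 → 03:14 UTC (Aug 30).
Add 57 minutes layover in Isla Perdida → 04:11 UTC.
Add 3 hours and 25 minutes leg 4 → 07:36 UTC.
Suva is UTC+12:00, so local arrival = 07:36 + 12:00 = 19:36 on Aug 30.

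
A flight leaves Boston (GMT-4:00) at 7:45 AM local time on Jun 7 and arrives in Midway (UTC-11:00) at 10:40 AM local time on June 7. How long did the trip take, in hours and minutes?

9 hours 55 minutes

Midway is 7:00 behind Boston.
Clock-face elapsed time (ignoring zones) is 2 hours 55 minutes.
Actual elapsed = 2 hours 55 minutes + 7:00 = 9 hours 55 minutes.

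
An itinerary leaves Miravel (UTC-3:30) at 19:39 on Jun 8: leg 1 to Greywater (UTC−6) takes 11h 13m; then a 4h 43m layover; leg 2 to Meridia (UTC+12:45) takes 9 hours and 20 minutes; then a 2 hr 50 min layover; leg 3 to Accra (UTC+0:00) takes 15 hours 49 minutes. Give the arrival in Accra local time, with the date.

19:04 on June 10

Convert departure to UTC: 19:39 + 3:30 = 23:09 UTC on Jun 8.
Add 11 hours 13 minutes leg 1 → 10:22 UTC (Jun 9).
Add 4 hours and 43 minutes layover in Greywater → 15:05 UTC.
Add 9 hours 20 minutes leg 2 → 00:25 UTC (Jun 10).
Add 2 hours 50 minutes layover in Meridia → 03:15 UTC.
Add 15 hours 49 minutes leg 3 → 19:04 UTC.
Accra is UTC+0, so local arrival is the same: 19:04 on Jun 10.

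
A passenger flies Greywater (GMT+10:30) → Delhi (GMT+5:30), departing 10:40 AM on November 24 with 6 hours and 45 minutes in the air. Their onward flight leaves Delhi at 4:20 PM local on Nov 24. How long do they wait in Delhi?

Convert departure to UTC: 10:40 AM − 10:30 = 12:10 AM UTC on Nov 24.
Add 6 hours 45 minutes flight time → 6:55 AM UTC.
Delhi is UTC+5:30, so local arrival = 6:55 AM + 5:30 = 12:25 PM on Nov 24.
Layover = 4:20 PM − 12:25 PM = 3 hours 55 minutes.

3 hours 55 minutes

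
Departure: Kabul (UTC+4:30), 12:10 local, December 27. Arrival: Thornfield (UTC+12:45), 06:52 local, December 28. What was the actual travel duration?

Departure in UTC: 12:10 − 4:30 = 07:40 on Dec 27.
Arrival in UTC: 06:52 − 12:45 = 18:07 on Dec 27.
Elapsed = 18:07 − 07:40 = 10 hours 27 minutes.

10 hours 27 minutes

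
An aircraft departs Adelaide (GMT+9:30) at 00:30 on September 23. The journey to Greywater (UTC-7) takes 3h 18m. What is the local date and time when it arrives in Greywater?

Convert departure to UTC: 00:30 − 9:30 = 15:00 UTC on Sep 22.
Add 3 hours and 18 minutes travel time → 18:18 UTC.
Greywater is UTC−7:00, so local arrival = 18:18 − 7:00 = 11:18 on Sep 22.

11:18 on September 22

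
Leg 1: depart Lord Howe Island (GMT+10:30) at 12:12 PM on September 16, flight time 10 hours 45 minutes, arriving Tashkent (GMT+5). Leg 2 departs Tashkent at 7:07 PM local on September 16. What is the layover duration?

1 hour 40 minutes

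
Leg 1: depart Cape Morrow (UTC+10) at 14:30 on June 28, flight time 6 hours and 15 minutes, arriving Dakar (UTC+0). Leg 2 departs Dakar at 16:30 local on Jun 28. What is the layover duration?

5 hours 45 minutes

Convert departure to UTC: 14:30 − 10:00 = 04:30 UTC on Jun 28.
Add 6 hours 15 minutes flight time → 10:45 UTC.
Dakar is UTC+0, so local arrival is the same: 10:45 on Jun 28.
Layover = 16:30 − 10:45 = 5 hours 45 minutes.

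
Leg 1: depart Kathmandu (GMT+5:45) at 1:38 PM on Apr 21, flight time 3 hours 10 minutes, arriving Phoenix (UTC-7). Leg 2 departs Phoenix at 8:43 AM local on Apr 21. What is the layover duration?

Convert departure to UTC: 1:38 PM − 5:45 = 7:53 AM UTC on Apr 21.
Add 3 hours and 10 minutes flight time → 11:03 AM UTC.
Phoenix is UTC−7:00, so local arrival = 11:03 AM − 7:00 = 4:03 AM on Apr 21.
Layover = 8:43 AM − 4:03 AM = 4 hours 40 minutes.

4 hours 40 minutes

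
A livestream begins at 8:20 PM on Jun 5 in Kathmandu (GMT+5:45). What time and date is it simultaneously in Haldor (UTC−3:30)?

Haldor is 9:15 behind Kathmandu.
Shift by the zone difference: 8:20 PM − 9:15 = 11:05 AM on Jun 5 in Haldor.

11:05 AM on June 5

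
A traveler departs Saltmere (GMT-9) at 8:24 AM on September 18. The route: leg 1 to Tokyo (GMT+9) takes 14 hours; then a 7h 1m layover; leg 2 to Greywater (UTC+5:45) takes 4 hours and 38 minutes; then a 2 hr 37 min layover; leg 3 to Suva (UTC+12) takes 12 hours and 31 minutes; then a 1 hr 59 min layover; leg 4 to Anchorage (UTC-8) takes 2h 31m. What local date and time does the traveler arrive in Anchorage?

6:41 AM on September 20

Convert departure to UTC: 8:24 AM + 9:00 = 5:24 PM UTC on Sep 18.
Add 14 hours leg 1 → 7:24 AM UTC (Sep 19).
Add 7 hours 1 minute layover in Tokyo → 2:25 PM UTC.
Add 4 hours 38 minutes leg 2 → 7:03 PM UTC.
Add 2 hours and 37 minutes layover in Greywater → 9:40 PM UTC.
Add 12 hours and 31 minutes leg 3 → 10:11 AM UTC (Sep 20).
Add 1 hour and 59 minutes layover in Suva → 12:10 PM UTC.
Add 2 hours 31 minutes leg 4 → 2:41 PM UTC.
Anchorage is UTC−8:00, so local arrival = 2:41 PM − 8:00 = 6:41 AM on Sep 20.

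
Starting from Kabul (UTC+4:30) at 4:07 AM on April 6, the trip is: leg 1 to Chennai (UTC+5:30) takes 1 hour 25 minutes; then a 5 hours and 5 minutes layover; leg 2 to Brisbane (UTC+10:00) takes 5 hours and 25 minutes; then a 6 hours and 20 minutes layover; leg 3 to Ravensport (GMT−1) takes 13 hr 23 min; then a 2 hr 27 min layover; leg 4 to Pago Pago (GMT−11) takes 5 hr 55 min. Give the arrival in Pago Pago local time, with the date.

Convert departure to UTC: 4:07 AM − 4:30 = 11:37 PM UTC on Apr 5.
Add 1 hour 25 minutes leg 1 → 1:02 AM UTC (Apr 6).
Add 5 hours 5 minutes layover in Chennai → 6:07 AM UTC.
Add 5 hours 25 minutes leg 2 → 11:32 AM UTC.
Add 6 hours 20 minutes layover in Brisbane → 5:52 PM UTC.
Add 13 hours and 23 minutes leg 3 → 7:15 AM UTC (Apr 7).
Add 2 hours and 27 minutes layover in Ravensport → 9:42 AM UTC.
Add 5 hours and 55 minutes leg 4 → 3:37 PM UTC.
Pago Pago is UTC−11:00, so local arrival = 3:37 PM − 11:00 = 4:37 AM on Apr 7.

4:37 AM on Apr 7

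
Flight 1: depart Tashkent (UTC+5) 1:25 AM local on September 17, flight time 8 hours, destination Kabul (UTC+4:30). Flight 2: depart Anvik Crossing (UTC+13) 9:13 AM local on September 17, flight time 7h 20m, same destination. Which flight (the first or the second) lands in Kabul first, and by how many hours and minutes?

the second, by 52 minutes

Flight 1 in UTC: 1:25 AM − 5:00 = 8:25 PM on Sep 16.
+8 hours → arrive 4:25 AM UTC on Sep 17.
Flight 2 in UTC: 9:13 AM − 13:00 = 8:13 PM on Sep 16.
+7 hours 20 minutes → arrive 3:33 AM UTC on Sep 17.
Flight 2 lands earlier by 52 minutes.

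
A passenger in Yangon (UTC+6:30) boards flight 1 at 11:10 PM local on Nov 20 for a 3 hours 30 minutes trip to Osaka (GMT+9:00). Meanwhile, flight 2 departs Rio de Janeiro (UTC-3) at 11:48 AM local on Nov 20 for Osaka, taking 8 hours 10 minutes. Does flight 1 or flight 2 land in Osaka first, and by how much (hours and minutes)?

Flight 1 in UTC: 11:10 PM − 6:30 = 4:40 PM on Nov 20.
+3 hours and 30 minutes → arrive 8:10 PM UTC on Nov 20.
Flight 2 in UTC: 11:48 AM + 3:00 = 2:48 PM on Nov 20.
+8 hours 10 minutes → arrive 10:58 PM UTC on Nov 20.
Flight 1 lands earlier by 2 hours 48 minutes.

the first, by 2 hours 48 minutes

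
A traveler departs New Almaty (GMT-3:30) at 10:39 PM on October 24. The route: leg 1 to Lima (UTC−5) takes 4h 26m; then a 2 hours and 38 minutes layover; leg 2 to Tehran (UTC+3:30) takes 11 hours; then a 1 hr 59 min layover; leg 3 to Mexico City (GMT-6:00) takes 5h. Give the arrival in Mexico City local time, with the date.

Convert departure to UTC: 10:39 PM + 3:30 = 2:09 AM UTC on Oct 25.
Add 4 hours 26 minutes leg 1 → 6:35 AM UTC.
Add 2 hours 38 minutes layover in Lima → 9:13 AM UTC.
Add 11 hours leg 2 → 8:13 PM UTC.
Add 1 hour 59 minutes layover in Tehran → 10:12 PM UTC.
Add 5 hours leg 3 → 3:12 AM UTC (Oct 26).
Mexico City is UTC−6:00, so local arrival = 3:12 AM − 6:00 = 9:12 PM on Oct 25.

9:12 PM on Oct 25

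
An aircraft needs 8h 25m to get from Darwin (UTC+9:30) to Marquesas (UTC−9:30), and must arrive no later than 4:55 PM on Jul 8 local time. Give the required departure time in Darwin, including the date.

3:30 AM on Jul 9

Target arrival in UTC: 4:55 PM + 9:30 = 2:25 AM on Jul 9.
Subtract 8 hours 25 minutes → departure 6:00 PM UTC on Jul 8.
Darwin is UTC+9:30: 6:00 PM + 9:30 = 3:30 AM on Jul 9.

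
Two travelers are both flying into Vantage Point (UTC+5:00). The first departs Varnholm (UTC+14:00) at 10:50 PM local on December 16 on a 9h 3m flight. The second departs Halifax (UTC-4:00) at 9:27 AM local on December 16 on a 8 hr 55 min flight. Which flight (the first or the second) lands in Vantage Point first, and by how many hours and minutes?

the first, by 4 hours 29 minutes

Flight 1 in UTC: 10:50 PM − 14:00 = 8:50 AM on Dec 16.
+9 hours and 3 minutes → arrive 5:53 PM UTC on Dec 16.
Flight 2 in UTC: 9:27 AM + 4:00 = 1:27 PM on Dec 16.
+8 hours 55 minutes → arrive 10:22 PM UTC on Dec 16.
Flight 1 lands earlier by 4 hours 29 minutes.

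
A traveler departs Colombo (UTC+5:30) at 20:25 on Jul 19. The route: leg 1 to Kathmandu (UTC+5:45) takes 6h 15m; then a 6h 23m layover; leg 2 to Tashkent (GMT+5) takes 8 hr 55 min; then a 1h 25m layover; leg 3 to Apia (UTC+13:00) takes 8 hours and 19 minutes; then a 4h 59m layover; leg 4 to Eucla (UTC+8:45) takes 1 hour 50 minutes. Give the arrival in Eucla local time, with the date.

13:46 on July 21

Convert departure to UTC: 20:25 − 5:30 = 14:55 UTC on Jul 19.
Add 6 hours 15 minutes leg 1 → 21:10 UTC.
Add 6 hours 23 minutes layover in Kathmandu → 03:33 UTC (Jul 20).
Add 8 hours and 55 minutes leg 2 → 12:28 UTC.
Add 1 hour 25 minutes layover in Tashkent → 13:53 UTC.
Add 8 hours 19 minutes leg 3 → 22:12 UTC.
Add 4 hours and 59 minutes layover in Apia → 03:11 UTC (Jul 21).
Add 1 hour and 50 minutes leg 4 → 05:01 UTC.
Eucla is UTC+8:45, so local arrival = 05:01 + 8:45 = 13:46 on Jul 21.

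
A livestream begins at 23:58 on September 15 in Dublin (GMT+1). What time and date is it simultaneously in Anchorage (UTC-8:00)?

In UTC: 23:58 − 1:00 = 22:58 on Sep 15.
Anchorage is UTC−8:00: 22:58 − 8:00 = 14:58 on Sep 15.

14:58 on Sep 15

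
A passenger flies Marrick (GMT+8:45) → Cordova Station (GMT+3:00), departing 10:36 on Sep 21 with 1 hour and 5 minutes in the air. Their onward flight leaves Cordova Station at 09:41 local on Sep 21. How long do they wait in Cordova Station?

3 hours 45 minutes

Convert departure to UTC: 10:36 − 8:45 = 01:51 UTC on Sep 21.
Add 1 hour 5 minutes flight time → 02:56 UTC.
Cordova Station is UTC+3:00, so local arrival = 02:56 + 3:00 = 05:56 on Sep 21.
Layover = 09:41 − 05:56 = 3 hours 45 minutes.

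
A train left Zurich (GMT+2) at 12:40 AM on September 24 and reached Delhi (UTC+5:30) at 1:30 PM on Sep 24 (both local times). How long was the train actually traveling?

9 hours 20 minutes

Delhi is 3:30 ahead of Zurich.
Clock-face elapsed time (ignoring zones) is 12 hours 50 minutes.
Actual elapsed = 12 hours 50 minutes − 3:30 = 9 hours 20 minutes.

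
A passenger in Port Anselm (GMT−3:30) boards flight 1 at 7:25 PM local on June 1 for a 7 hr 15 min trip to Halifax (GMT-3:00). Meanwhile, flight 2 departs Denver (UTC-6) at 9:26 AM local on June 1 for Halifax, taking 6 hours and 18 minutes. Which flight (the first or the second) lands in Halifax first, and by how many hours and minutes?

the second, by 8 hours 26 minutes

Flight 1 in UTC: 7:25 PM + 3:30 = 10:55 PM on Jun 1.
+7 hours and 15 minutes → arrive 6:10 AM UTC on Jun 2.
Flight 2 in UTC: 9:26 AM + 6:00 = 3:26 PM on Jun 1.
+6 hours and 18 minutes → arrive 9:44 PM UTC on Jun 1.
Flight 2 lands earlier by 8 hours 26 minutes.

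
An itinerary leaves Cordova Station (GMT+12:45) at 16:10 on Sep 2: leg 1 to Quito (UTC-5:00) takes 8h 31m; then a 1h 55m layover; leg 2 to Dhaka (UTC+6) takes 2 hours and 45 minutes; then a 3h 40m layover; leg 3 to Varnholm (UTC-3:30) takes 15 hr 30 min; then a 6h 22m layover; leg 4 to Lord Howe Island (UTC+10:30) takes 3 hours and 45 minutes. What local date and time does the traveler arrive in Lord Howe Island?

08:23 on Sep 4

Convert departure to UTC: 16:10 − 12:45 = 03:25 UTC on Sep 2.
Add 8 hours 31 minutes leg 1 → 11:56 UTC.
Add 1 hour and 55 minutes layover in Quito → 13:51 UTC.
Add 2 hours 45 minutes leg 2 → 16:36 UTC.
Add 3 hours 40 minutes layover in Dhaka → 20:16 UTC.
Add 15 hours and 30 minutes leg 3 → 11:46 UTC (Sep 3).
Add 6 hours and 22 minutes layover in Varnholm → 18:08 UTC.
Add 3 hours and 45 minutes leg 4 → 21:53 UTC.
Lord Howe Island is UTC+10:30, so local arrival = 21:53 + 10:30 = 08:23 on Sep 4.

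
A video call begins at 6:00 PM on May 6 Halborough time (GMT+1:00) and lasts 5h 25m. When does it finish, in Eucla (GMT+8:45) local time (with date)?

Eucla is 7:45 ahead of Halborough.
After 5 hours and 25 minutes it is 11:25 PM in Halborough.
Shift by the zone difference: 11:25 PM + 7:45 = 7:10 AM on May 7 in Eucla.

7:10 AM on May 7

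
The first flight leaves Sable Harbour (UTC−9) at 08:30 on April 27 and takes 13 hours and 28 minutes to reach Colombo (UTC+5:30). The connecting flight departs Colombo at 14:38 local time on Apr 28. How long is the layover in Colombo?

Convert departure to UTC: 08:30 + 9:00 = 17:30 UTC on Apr 27.
Add 13 hours and 28 minutes flight time → 06:58 UTC (Apr 28).
Colombo is UTC+5:30, so local arrival = 06:58 + 5:30 = 12:28 on Apr 28.
Layover = 14:38 − 12:28 = 2 hours 10 minutes.

2 hours 10 minutes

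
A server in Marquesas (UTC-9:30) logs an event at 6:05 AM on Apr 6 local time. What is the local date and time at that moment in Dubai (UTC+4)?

7:35 PM on April 6

Dubai is 13:30 ahead of Marquesas.
Shift by the zone difference: 6:05 AM + 13:30 = 7:35 PM on Apr 6 in Dubai.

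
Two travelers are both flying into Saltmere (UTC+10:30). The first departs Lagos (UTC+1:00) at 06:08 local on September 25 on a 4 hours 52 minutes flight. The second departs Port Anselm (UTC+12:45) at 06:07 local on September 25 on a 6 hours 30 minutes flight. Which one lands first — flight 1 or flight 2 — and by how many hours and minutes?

Flight 1 in UTC: 06:08 − 1:00 = 05:08 on Sep 25.
+4 hours 52 minutes → arrive 10:00 UTC on Sep 25.
Flight 2 in UTC: 06:07 − 12:45 = 17:22 on Sep 24.
+6 hours 30 minutes → arrive 23:52 UTC on Sep 24.
Flight 2 lands earlier by 10 hours 8 minutes.

the second, by 10 hours 8 minutes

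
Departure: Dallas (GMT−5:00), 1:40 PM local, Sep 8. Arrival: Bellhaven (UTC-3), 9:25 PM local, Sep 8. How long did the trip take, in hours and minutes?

Departure in UTC: 1:40 PM + 5:00 = 6:40 PM on Sep 8.
Arrival in UTC: 9:25 PM + 3:00 = 12:25 AM on Sep 9.
Elapsed = 12:25 AM − 6:40 PM (+1 day) = 5 hours 45 minutes.

5 hours 45 minutes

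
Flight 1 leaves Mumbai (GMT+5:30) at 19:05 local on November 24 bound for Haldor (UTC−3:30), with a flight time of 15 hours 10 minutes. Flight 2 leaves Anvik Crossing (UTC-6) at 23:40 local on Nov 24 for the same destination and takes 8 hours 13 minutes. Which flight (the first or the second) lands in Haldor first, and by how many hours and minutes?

the first, by 9 hours 8 minutes

Flight 1 in UTC: 19:05 − 5:30 = 13:35 on Nov 24.
+15 hours 10 minutes → arrive 04:45 UTC on Nov 25.
Flight 2 in UTC: 23:40 + 6:00 = 05:40 on Nov 25.
+8 hours 13 minutes → arrive 13:53 UTC on Nov 25.
Flight 1 lands earlier by 9 hours 8 minutes.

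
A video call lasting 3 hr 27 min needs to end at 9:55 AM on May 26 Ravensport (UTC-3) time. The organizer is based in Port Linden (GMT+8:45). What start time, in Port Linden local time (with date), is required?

6:13 PM on May 26

Target end time in UTC: 9:55 AM + 3:00 = 12:55 PM on May 26.
Subtract 3 hours 27 minutes → start 9:28 AM UTC on May 26.
Port Linden is UTC+8:45: 9:28 AM + 8:45 = 6:13 PM on May 26.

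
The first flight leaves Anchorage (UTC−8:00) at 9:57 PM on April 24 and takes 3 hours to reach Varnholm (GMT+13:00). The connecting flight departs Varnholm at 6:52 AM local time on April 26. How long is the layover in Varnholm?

Convert departure to UTC: 9:57 PM + 8:00 = 5:57 AM UTC on Apr 25.
Add 3 hours flight time → 8:57 AM UTC.
Varnholm is UTC+13:00, so local arrival = 8:57 AM + 13:00 = 9:57 PM on Apr 25.
Layover = 6:52 AM − 9:57 PM (+1 day) = 8 hours 55 minutes.

8 hours 55 minutes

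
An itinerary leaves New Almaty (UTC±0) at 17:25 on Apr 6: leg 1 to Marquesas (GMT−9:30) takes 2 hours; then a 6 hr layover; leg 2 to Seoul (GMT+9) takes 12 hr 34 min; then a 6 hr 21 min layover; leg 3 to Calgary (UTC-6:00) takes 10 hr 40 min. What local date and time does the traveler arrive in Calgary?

01:00 on April 8

New Almaty is at UTC+0, so departure is already 17:25 UTC on Apr 6.
Add 2 hours leg 1 → 19:25 UTC.
Add 6 hours layover in Marquesas → 01:25 UTC (Apr 7).
Add 12 hours and 34 minutes leg 2 → 13:59 UTC.
Add 6 hours 21 minutes layover in Seoul → 20:20 UTC.
Add 10 hours 40 minutes leg 3 → 07:00 UTC (Apr 8).
Calgary is UTC−6:00, so local arrival = 07:00 − 6:00 = 01:00 on Apr 8.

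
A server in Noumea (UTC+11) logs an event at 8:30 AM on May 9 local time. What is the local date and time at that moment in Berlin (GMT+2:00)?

11:30 PM on May 8

Berlin is 9:00 behind Noumea.
Shift by the zone difference: 8:30 AM − 9:00 = 11:30 PM on May 8 in Berlin.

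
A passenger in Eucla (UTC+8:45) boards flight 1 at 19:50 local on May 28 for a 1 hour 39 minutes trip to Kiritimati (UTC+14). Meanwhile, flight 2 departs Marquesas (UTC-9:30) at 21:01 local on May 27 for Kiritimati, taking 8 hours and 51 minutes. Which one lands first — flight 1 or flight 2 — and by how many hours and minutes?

the first, by 2 hours 38 minutes

Flight 1 in UTC: 19:50 − 8:45 = 11:05 on May 28.
+1 hour and 39 minutes → arrive 12:44 UTC on May 28.
Flight 2 in UTC: 21:01 + 9:30 = 06:31 on May 28.
+8 hours 51 minutes → arrive 15:22 UTC on May 28.
Flight 1 lands earlier by 2 hours 38 minutes.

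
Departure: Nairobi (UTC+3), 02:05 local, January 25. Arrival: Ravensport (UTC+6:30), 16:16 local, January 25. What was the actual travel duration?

10 hours 41 minutes

Ravensport is 3:30 ahead of Nairobi.
Clock-face elapsed time (ignoring zones) is 14 hours 11 minutes.
Actual elapsed = 14 hours 11 minutes − 3:30 = 10 hours 41 minutes.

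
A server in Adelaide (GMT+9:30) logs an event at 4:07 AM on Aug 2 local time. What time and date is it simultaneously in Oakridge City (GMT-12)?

In UTC: 4:07 AM − 9:30 = 6:37 PM on Aug 1.
Oakridge City is UTC−12:00: 6:37 PM − 12:00 = 6:37 AM on Aug 1.

6:37 AM on August 1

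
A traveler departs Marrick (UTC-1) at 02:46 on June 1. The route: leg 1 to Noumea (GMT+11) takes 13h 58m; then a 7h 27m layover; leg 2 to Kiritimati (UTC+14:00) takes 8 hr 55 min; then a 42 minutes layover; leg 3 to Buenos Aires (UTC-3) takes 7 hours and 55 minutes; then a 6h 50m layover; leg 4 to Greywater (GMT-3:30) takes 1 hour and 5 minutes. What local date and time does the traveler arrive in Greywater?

Convert departure to UTC: 02:46 + 1:00 = 03:46 UTC on Jun 1.
Add 13 hours 58 minutes leg 1 → 17:44 UTC.
Add 7 hours 27 minutes layover in Noumea → 01:11 UTC (Jun 2).
Add 8 hours 55 minutes leg 2 → 10:06 UTC.
Add 42 minutes layover in Kiritimati → 10:48 UTC.
Add 7 hours and 55 minutes leg 3 → 18:43 UTC.
Add 6 hours 50 minutes layover in Buenos Aires → 01:33 UTC (Jun 3).
Add 1 hour 5 minutes leg 4 → 02:38 UTC.
Greywater is UTC−3:30, so local arrival = 02:38 − 3:30 = 23:08 on Jun 2.

23:08 on Jun 2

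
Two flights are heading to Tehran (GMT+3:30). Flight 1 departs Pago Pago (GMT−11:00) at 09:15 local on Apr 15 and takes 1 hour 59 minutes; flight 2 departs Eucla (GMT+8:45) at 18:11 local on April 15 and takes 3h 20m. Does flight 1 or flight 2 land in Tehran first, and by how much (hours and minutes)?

Flight 1 in UTC: 09:15 + 11:00 = 20:15 on Apr 15.
+1 hour and 59 minutes → arrive 22:14 UTC on Apr 15.
Flight 2 in UTC: 18:11 − 8:45 = 09:26 on Apr 15.
+3 hours and 20 minutes → arrive 12:46 UTC on Apr 15.
Flight 2 lands earlier by 9 hours 28 minutes.

the second, by 9 hours 28 minutes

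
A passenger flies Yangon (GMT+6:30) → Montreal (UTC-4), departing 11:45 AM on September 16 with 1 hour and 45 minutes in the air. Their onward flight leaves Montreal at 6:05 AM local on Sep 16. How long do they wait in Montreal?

3 hours 5 minutes

Convert departure to UTC: 11:45 AM − 6:30 = 5:15 AM UTC on Sep 16.
Add 1 hour 45 minutes flight time → 7:00 AM UTC.
Montreal is UTC−4:00, so local arrival = 7:00 AM − 4:00 = 3:00 AM on Sep 16.
Layover = 6:05 AM − 3:00 AM = 3 hours 5 minutes.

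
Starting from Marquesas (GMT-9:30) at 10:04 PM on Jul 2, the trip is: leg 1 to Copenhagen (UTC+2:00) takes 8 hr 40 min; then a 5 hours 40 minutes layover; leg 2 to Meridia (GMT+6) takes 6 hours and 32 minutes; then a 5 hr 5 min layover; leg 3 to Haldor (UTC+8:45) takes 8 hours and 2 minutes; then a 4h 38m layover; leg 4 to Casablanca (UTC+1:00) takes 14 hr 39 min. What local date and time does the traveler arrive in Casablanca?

Convert departure to UTC: 10:04 PM + 9:30 = 7:34 AM UTC on Jul 3.
Add 8 hours 40 minutes leg 1 → 4:14 PM UTC.
Add 5 hours and 40 minutes layover in Copenhagen → 9:54 PM UTC.
Add 6 hours and 32 minutes leg 2 → 4:26 AM UTC (Jul 4).
Add 5 hours 5 minutes layover in Meridia → 9:31 AM UTC.
Add 8 hours 2 minutes leg 3 → 5:33 PM UTC.
Add 4 hours 38 minutes layover in Haldor → 10:11 PM UTC.
Add 14 hours 39 minutes leg 4 → 12:50 PM UTC (Jul 5).
Casablanca is UTC+1:00, so local arrival = 12:50 PM + 1:00 = 1:50 PM on Jul 5.

1:50 PM on July 5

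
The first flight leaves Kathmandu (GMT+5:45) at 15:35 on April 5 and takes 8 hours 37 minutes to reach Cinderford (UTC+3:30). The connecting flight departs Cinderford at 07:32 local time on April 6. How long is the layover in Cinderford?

9 hours 35 minutes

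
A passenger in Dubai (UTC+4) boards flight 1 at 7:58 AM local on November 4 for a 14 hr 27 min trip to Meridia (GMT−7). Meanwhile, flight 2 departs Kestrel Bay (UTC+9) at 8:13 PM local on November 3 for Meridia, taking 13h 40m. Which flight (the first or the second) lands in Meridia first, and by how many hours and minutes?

Flight 1 in UTC: 7:58 AM − 4:00 = 3:58 AM on Nov 4.
+14 hours 27 minutes → arrive 6:25 PM UTC on Nov 4.
Flight 2 in UTC: 8:13 PM − 9:00 = 11:13 AM on Nov 3.
+13 hours 40 minutes → arrive 12:53 AM UTC on Nov 4.
Flight 2 lands earlier by 17 hours 32 minutes.

the second, by 17 hours 32 minutes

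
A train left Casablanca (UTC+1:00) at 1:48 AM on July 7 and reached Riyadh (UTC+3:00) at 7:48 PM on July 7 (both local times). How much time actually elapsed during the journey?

Departure in UTC: 1:48 AM − 1:00 = 12:48 AM on Jul 7.
Arrival in UTC: 7:48 PM − 3:00 = 4:48 PM on Jul 7.
Elapsed = 4:48 PM − 12:48 AM = 16 hours.

16 hours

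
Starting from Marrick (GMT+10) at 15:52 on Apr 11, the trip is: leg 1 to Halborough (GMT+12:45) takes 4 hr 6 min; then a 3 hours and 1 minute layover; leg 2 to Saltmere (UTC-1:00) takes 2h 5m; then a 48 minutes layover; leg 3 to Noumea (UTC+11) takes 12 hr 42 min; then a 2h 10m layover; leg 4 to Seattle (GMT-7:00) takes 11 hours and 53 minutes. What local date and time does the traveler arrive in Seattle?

Convert departure to UTC: 15:52 − 10:00 = 05:52 UTC on Apr 11.
Add 4 hours 6 minutes leg 1 → 09:58 UTC.
Add 3 hours and 1 minute layover in Halborough → 12:59 UTC.
Add 2 hours and 5 minutes leg 2 → 15:04 UTC.
Add 48 minutes layover in Saltmere → 15:52 UTC.
Add 12 hours and 42 minutes leg 3 → 04:34 UTC (Apr 12).
Add 2 hours and 10 minutes layover in Noumea → 06:44 UTC.
Add 11 hours and 53 minutes leg 4 → 18:37 UTC.
Seattle is UTC−7:00, so local arrival = 18:37 − 7:00 = 11:37 on Apr 12.

11:37 on April 12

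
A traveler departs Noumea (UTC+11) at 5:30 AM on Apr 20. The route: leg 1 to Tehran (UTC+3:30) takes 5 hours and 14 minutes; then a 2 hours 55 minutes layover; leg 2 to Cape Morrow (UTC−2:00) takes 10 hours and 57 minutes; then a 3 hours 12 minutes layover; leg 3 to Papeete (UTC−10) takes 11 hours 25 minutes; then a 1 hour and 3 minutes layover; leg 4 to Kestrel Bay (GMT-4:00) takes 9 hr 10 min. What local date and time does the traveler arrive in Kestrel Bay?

10:26 AM on Apr 21

Convert departure to UTC: 5:30 AM − 11:00 = 6:30 PM UTC on Apr 19.
Add 5 hours and 14 minutes leg 1 → 11:44 PM UTC.
Add 2 hours 55 minutes layover in Tehran → 2:39 AM UTC (Apr 20).
Add 10 hours and 57 minutes leg 2 → 1:36 PM UTC.
Add 3 hours 12 minutes layover in Cape Morrow → 4:48 PM UTC.
Add 11 hours 25 minutes leg 3 → 4:13 AM UTC (Apr 21).
Add 1 hour and 3 minutes layover in Papeete → 5:16 AM UTC.
Add 9 hours and 10 minutes leg 4 → 2:26 PM UTC.
Kestrel Bay is UTC−4:00, so local arrival = 2:26 PM − 4:00 = 10:26 AM on Apr 21.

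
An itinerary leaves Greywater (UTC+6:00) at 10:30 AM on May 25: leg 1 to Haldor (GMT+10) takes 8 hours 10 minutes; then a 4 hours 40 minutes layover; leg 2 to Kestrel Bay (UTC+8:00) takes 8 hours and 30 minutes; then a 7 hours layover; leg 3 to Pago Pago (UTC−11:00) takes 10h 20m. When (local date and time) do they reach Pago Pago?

Convert departure to UTC: 10:30 AM − 6:00 = 4:30 AM UTC on May 25.
Add 8 hours 10 minutes leg 1 → 12:40 PM UTC.
Add 4 hours 40 minutes layover in Haldor → 5:20 PM UTC.
Add 8 hours 30 minutes leg 2 → 1:50 AM UTC (May 26).
Add 7 hours layover in Kestrel Bay → 8:50 AM UTC.
Add 10 hours and 20 minutes leg 3 → 7:10 PM UTC.
Pago Pago is UTC−11:00, so local arrival = 7:10 PM − 11:00 = 8:10 AM on May 26.

8:10 AM on May 26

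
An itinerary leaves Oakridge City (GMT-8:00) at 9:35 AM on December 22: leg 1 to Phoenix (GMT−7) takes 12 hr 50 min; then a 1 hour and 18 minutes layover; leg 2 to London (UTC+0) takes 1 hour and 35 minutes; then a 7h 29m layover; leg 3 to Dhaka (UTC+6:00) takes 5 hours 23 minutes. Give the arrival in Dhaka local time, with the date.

4:10 AM on December 24

Convert departure to UTC: 9:35 AM + 8:00 = 5:35 PM UTC on Dec 22.
Add 12 hours 50 minutes leg 1 → 6:25 AM UTC (Dec 23).
Add 1 hour and 18 minutes layover in Phoenix → 7:43 AM UTC.
Add 1 hour 35 minutes leg 2 → 9:18 AM UTC.
Add 7 hours and 29 minutes layover in London → 4:47 PM UTC.
Add 5 hours and 23 minutes leg 3 → 10:10 PM UTC.
Dhaka is UTC+6:00, so local arrival = 10:10 PM + 6:00 = 4:10 AM on Dec 24.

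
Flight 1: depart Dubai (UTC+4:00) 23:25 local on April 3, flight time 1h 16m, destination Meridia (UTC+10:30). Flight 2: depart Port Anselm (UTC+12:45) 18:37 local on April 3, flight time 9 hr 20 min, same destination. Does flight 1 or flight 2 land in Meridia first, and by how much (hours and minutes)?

Flight 1 in UTC: 23:25 − 4:00 = 19:25 on Apr 3.
+1 hour 16 minutes → arrive 20:41 UTC on Apr 3.
Flight 2 in UTC: 18:37 − 12:45 = 05:52 on Apr 3.
+9 hours and 20 minutes → arrive 15:12 UTC on Apr 3.
Flight 2 lands earlier by 5 hours 29 minutes.

the second, by 5 hours 29 minutes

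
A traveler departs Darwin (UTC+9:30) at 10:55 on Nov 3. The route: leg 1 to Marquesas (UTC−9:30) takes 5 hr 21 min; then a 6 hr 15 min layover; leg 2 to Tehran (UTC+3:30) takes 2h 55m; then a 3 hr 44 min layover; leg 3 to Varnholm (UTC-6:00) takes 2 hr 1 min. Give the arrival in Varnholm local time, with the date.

Convert departure to UTC: 10:55 − 9:30 = 01:25 UTC on Nov 3.
Add 5 hours and 21 minutes leg 1 → 06:46 UTC.
Add 6 hours and 15 minutes layover in Marquesas → 13:01 UTC.
Add 2 hours 55 minutes leg 2 → 15:56 UTC.
Add 3 hours and 44 minutes layover in Tehran → 19:40 UTC.
Add 2 hours 1 minute leg 3 → 21:41 UTC.
Varnholm is UTC−6:00, so local arrival = 21:41 − 6:00 = 15:41 on Nov 3.

15:41 on November 3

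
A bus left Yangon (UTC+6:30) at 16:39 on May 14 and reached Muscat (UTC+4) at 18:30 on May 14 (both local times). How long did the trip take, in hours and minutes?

Departure in UTC: 16:39 − 6:30 = 10:09 on May 14.
Arrival in UTC: 18:30 − 4:00 = 14:30 on May 14.
Elapsed = 14:30 − 10:09 = 4 hours 21 minutes.

4 hours 21 minutes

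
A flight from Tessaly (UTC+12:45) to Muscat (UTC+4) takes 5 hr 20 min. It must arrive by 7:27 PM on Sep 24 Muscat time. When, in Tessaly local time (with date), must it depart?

10:52 PM on September 24

Target arrival in UTC: 7:27 PM − 4:00 = 3:27 PM on Sep 24.
Subtract 5 hours 20 minutes → departure 10:07 AM UTC on Sep 24.
Tessaly is UTC+12:45: 10:07 AM + 12:45 = 10:52 PM on Sep 24.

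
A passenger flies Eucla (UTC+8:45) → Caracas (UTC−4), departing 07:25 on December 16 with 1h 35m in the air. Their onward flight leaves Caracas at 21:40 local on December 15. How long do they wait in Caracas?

1 hour 25 minutes

Convert departure to UTC: 07:25 − 8:45 = 22:40 UTC on Dec 15.
Add 1 hour and 35 minutes flight time → 00:15 UTC (Dec 16).
Caracas is UTC−4:00, so local arrival = 00:15 − 4:00 = 20:15 on Dec 15.
Layover = 21:40 − 20:15 = 1 hour 25 minutes.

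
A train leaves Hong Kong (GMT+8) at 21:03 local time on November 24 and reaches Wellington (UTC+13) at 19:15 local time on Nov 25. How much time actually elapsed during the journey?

17 hours 12 minutes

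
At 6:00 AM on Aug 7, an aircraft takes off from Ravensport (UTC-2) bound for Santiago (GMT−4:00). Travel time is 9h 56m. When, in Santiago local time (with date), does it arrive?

Convert departure to UTC: 6:00 AM + 2:00 = 8:00 AM UTC on Aug 7.
Add 9 hours 56 minutes travel time → 5:56 PM UTC.
Santiago is UTC−4:00, so local arrival = 5:56 PM − 4:00 = 1:56 PM on Aug 7.

1:56 PM on August 7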